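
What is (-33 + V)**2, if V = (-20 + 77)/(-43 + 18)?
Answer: 777924/625 ≈ 1244.7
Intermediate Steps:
V = -57/25 (V = 57/(-25) = 57*(-1/25) = -57/25 ≈ -2.2800)
(-33 + V)**2 = (-33 - 57/25)**2 = (-882/25)**2 = 777924/625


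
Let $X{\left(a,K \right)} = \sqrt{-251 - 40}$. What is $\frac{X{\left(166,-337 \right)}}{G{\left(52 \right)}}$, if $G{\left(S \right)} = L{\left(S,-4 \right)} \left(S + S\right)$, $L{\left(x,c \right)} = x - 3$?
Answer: $\frac{i \sqrt{291}}{5096} \approx 0.0033475 i$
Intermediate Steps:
$L{\left(x,c \right)} = -3 + x$
$G{\left(S \right)} = 2 S \left(-3 + S\right)$ ($G{\left(S \right)} = \left(-3 + S\right) \left(S + S\right) = \left(-3 + S\right) 2 S = 2 S \left(-3 + S\right)$)
$X{\left(a,K \right)} = i \sqrt{291}$ ($X{\left(a,K \right)} = \sqrt{-291} = i \sqrt{291}$)
$\frac{X{\left(166,-337 \right)}}{G{\left(52 \right)}} = \frac{i \sqrt{291}}{2 \cdot 52 \left(-3 + 52\right)} = \frac{i \sqrt{291}}{2 \cdot 52 \cdot 49} = \frac{i \sqrt{291}}{5096}$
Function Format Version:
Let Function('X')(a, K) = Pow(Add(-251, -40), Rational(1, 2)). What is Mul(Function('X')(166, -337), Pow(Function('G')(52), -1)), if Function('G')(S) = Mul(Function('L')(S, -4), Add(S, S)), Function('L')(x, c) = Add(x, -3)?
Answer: Mul(Rational(1, 5096), I, Pow(291, Rational(1, 2))) ≈ Mul(0.0033475, I)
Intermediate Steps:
Function('L')(x, c) = Add(-3, x)
Function('G')(S) = Mul(2, S, Add(-3, S)) (Function('G')(S) = Mul(Add(-3, S), Add(S, S)) = Mul(Add(-3, S), Mul(2, S)) = Mul(2, S, Add(-3, S)))
Function('X')(a, K) = Mul(I, Pow(291, Rational(1, 2))) (Function('X')(a, K) = Pow(-291, Rational(1, 2)) = Mul(I, Pow(291, Rational(1, 2))))
Mul(Function('X')(166, -337), Pow(Function('G')(52), -1)) = Mul(Mul(I, Pow(291, Rational(1, 2))), Pow(Mul(2, 52, Add(-3, 52)), -1)) = Mul(Mul(I, Pow(291, Rational(1, 2))), Pow(Mul(2, 52, 49), -1)) = Mul(Mul(I, Pow(291, Rational(1, 2))), Pow(5096, -1)) = Mul(Mul(I, Pow(291, Rational(1, 2))), Rational(1, 5096)) = Mul(Rational(1, 5096), I, Pow(291, Rational(1, 2)))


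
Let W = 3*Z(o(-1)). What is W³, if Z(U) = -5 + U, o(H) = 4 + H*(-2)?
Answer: 27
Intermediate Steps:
o(H) = 4 - 2*H
W = 3 (W = 3*(-5 + (4 - 2*(-1))) = 3*(-5 + (4 + 2)) = 3*(-5 + 6) = 3*1 = 3)
W³ = 3³ = 27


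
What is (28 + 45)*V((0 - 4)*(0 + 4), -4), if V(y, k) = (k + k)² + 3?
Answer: 4891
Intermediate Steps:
V(y, k) = 3 + 4*k² (V(y, k) = (2*k)² + 3 = 4*k² + 3 = 3 + 4*k²)
(28 + 45)*V((0 - 4)*(0 + 4), -4) = (28 + 45)*(3 + 4*(-4)²) = 73*(3 + 4*16) = 73*(3 + 64) = 73*67 = 4891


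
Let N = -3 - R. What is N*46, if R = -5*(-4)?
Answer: -1058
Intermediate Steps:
R = 20
N = -23 (N = -3 - 1*20 = -3 - 20 = -23)
N*46 = -23*46 = -1058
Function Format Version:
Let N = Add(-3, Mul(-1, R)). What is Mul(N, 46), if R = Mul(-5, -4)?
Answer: -1058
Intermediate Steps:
R = 20
N = -23 (N = Add(-3, Mul(-1, 20)) = Add(-3, -20) = -23)
Mul(N, 46) = Mul(-23, 46) = -1058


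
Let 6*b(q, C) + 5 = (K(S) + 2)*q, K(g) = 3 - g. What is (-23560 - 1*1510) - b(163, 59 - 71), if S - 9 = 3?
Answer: -24879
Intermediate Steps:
S = 12 (S = 9 + 3 = 12)
b(q, C) = -⅚ - 7*q/6 (b(q, C) = -⅚ + (((3 - 1*12) + 2)*q)/6 = -⅚ + (((3 - 12) + 2)*q)/6 = -⅚ + ((-9 + 2)*q)/6 = -⅚ + (-7*q)/6 = -⅚ - 7*q/6)
(-23560 - 1*1510) - b(163, 59 - 71) = (-23560 - 1*1510) - (-⅚ - 7/6*163) = (-23560 - 1510) - (-⅚ - 1141/6) = -25070 - 1*(-191) = -25070 + 191 = -24879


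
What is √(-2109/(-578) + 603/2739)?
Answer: 3*√414237230/31042 ≈ 1.9670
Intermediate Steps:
√(-2109/(-578) + 603/2739) = √(-2109*(-1/578) + 603*(1/2739)) = √(2109/578 + 201/913) = √(2041695/527714) = 3*√414237230/31042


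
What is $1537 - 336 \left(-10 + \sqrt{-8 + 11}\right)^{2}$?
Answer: $-33071 + 6720 \sqrt{3} \approx -21432.0$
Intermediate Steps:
$1537 - 336 \left(-10 + \sqrt{-8 + 11}\right)^{2} = 1537 - 336 \left(-10 + \sqrt{3}\right)^{2}$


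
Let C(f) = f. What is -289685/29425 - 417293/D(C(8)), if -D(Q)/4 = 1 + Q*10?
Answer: 221545247/173340 ≈ 1278.1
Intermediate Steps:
D(Q) = -4 - 40*Q (D(Q) = -4*(1 + Q*10) = -4*(1 + 10*Q) = -4 - 40*Q)
-289685/29425 - 417293/D(C(8)) = -289685/29425 - 417293/(-4 - 40*8) = -289685*1/29425 - 417293/(-4 - 320) = -5267/535 - 417293/(-324) = -5267/535 - 417293*(-1/324) = -5267/535 + 417293/324 = 221545247/173340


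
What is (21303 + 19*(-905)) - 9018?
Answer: -4910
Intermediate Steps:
(21303 + 19*(-905)) - 9018 = (21303 - 17195) - 9018 = 4108 - 9018 = -4910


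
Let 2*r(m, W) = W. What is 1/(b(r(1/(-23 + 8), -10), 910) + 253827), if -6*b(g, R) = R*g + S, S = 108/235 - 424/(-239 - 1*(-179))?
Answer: 2115/538445327 ≈ 3.9280e-6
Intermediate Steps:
r(m, W) = W/2
S = 5306/705 (S = 108*(1/235) - 424/(-239 + 179) = 108/235 - 424/(-60) = 108/235 - 424*(-1/60) = 108/235 + 106/15 = 5306/705 ≈ 7.5262)
b(g, R) = -2653/2115 - R*g/6 (b(g, R) = -(R*g + 5306/705)/6 = -(5306/705 + R*g)/6 = -2653/2115 - R*g/6)
1/(b(r(1/(-23 + 8), -10), 910) + 253827) = 1/((-2653/2115 - 1/6*910*(1/2)*(-10)) + 253827) = 1/((-2653/2115 - 1/6*910*(-5)) + 253827) = 1/((-2653/2115 + 2275/3) + 253827) = 1/(1601222/2115 + 253827) = 1/(538445327/2115) = 2115/538445327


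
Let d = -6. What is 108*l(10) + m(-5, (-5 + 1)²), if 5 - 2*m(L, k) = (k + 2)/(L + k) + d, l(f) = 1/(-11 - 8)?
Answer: -419/418 ≈ -1.0024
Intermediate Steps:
l(f) = -1/19 (l(f) = 1/(-19) = -1/19)
m(L, k) = 11/2 - (2 + k)/(2*(L + k)) (m(L, k) = 5/2 - ((k + 2)/(L + k) - 6)/2 = 5/2 - ((2 + k)/(L + k) - 6)/2 = 5/2 - (-6 + (2 + k)/(L + k))/2 = 5/2 + (3 - (2 + k)/(2*(L + k))) = 11/2 - (2 + k)/(2*(L + k)))
108*l(10) + m(-5, (-5 + 1)²) = 108*(-1/19) + (-1 + 5*(-5 + 1)² + (11/2)*(-5))/(-5 + (-5 + 1)²) = -108/19 + (-1 + 5*(-4)² - 55/2)/(-5 + (-4)²) = -108/19 + (-1 + 5*16 - 55/2)/(-5 + 16) = -108/19 + (-1 + 80 - 55/2)/11 = -108/19 + (1/11)*(103/2) = -108/19 + 103/22 = -419/418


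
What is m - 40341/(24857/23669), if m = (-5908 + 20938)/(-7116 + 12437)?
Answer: -725754690957/18894871 ≈ -38410.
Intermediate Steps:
m = 15030/5321 ≈ 2.8247
m - 40341/(24857/23669) = 15030/5321 - 40341/(24857/23669) = 15030/5321 - 40341/(24857*(1/23669)) = 15030/5321 - 40341/24857/23669 = 15030/5321 - 40341*23669/24857 = 15030/5321 - 1*136404447/3551 = 15030/5321 - 136404447/3551 = -725754690957/18894871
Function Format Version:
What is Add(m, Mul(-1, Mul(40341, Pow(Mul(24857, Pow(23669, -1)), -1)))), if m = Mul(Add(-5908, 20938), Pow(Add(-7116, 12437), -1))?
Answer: Rational(-725754690957, 18894871) ≈ -38410.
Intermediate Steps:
m = Rational(15030, 5321) (m = Mul(15030, Pow(5321, -1)) = Mul(15030, Rational(1, 5321)) = Rational(15030, 5321) ≈ 2.8247)
Add(m, Mul(-1, Mul(40341, Pow(Mul(24857, Pow(23669, -1)), -1)))) = Add(Rational(15030, 5321), Mul(-1, Mul(40341, Pow(Mul(24857, Pow(23669, -1)), -1)))) = Add(Rational(15030, 5321), Mul(-1, Mul(40341, Pow(Mul(24857, Rational(1, 23669)), -1)))) = Add(Rational(15030, 5321), Mul(-1, Mul(40341, Pow(Rational(24857, 23669), -1)))) = Add(Rational(15030, 5321), Mul(-1, Mul(40341, Rational(23669, 24857)))) = Add(Rational(15030, 5321), Mul(-1, Rational(136404447, 3551))) = Add(Rational(15030, 5321), Rational(-136404447, 3551)) = Rational(-725754690957, 18894871)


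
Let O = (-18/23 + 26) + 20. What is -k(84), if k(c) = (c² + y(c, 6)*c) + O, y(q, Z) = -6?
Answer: -151736/23 ≈ -6597.2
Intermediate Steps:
O = 1040/23 (O = (-18*1/23 + 26) + 20 = (-18/23 + 26) + 20 = 580/23 + 20 = 1040/23 ≈ 45.217)
k(c) = 1040/23 + c² - 6*c (k(c) = (c² - 6*c) + 1040/23 = 1040/23 + c² - 6*c)
-k(84) = -(1040/23 + 84² - 6*84) = -(1040/23 + 7056 - 504) = -1*151736/23 = -151736/23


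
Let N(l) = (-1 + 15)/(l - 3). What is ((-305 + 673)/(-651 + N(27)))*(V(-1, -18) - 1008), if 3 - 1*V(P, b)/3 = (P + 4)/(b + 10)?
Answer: 4406616/7805 ≈ 564.59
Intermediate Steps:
V(P, b) = 9 - 3*(4 + P)/(10 + b) (V(P, b) = 9 - 3*(P + 4)/(b + 10) = 9 - 3*(4 + P)/(10 + b))
N(l) = 14/(-3 + l)
((-305 + 673)/(-651 + N(27)))*(V(-1, -18) - 1008) = ((-305 + 673)/(-651 + 14/(-3 + 27)))*(3*(26 - 1*(-1) + 3*(-18))/(10 - 18) - 1008) = (368/(-651 + 14/24))*(3*(26 + 1 - 54)/(-8) - 1008) = (368/(-651 + 14*(1/24)))*(3*(-⅛)*(-27) - 1008) = (368/(-651 + 7/12))*(81/8 - 1008) = (368/(-7805/12))*(-7983/8) = (368*(-12/7805))*(-7983/8) = -4416/7805*(-7983/8) = 4406616/7805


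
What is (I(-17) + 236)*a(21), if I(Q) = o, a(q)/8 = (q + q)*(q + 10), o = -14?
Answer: 2312352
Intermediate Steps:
a(q) = 16*q*(10 + q) (a(q) = 8*((q + q)*(q + 10)) = 8*((2*q)*(10 + q)) = 8*(2*q*(10 + q)) = 16*q*(10 + q))
I(Q) = -14
(I(-17) + 236)*a(21) = (-14 + 236)*(16*21*(10 + 21)) = 222*(16*21*31) = 222*10416 = 2312352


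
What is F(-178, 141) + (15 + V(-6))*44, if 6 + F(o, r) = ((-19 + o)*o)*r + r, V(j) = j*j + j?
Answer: 4946421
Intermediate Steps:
V(j) = j + j² (V(j) = j² + j = j + j²)
F(o, r) = -6 + r + o*r*(-19 + o) (F(o, r) = -6 + (((-19 + o)*o)*r + r) = -6 + ((o*(-19 + o))*r + r) = -6 + (o*r*(-19 + o) + r) = -6 + (r + o*r*(-19 + o)) = -6 + r + o*r*(-19 + o))
F(-178, 141) + (15 + V(-6))*44 = (-6 + 141 + 141*(-178)² - 19*(-178)*141) + (15 - 6*(1 - 6))*44 = (-6 + 141 + 141*31684 + 476862) + (15 - 6*(-5))*44 = (-6 + 141 + 4467444 + 476862) + (15 + 30)*44 = 4944441 + 45*44 = 4944441 + 1980 = 4946421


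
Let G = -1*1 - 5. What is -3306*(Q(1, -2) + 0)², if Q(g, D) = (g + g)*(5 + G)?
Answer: -13224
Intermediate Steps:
G = -6 (G = -1 - 5 = -6)
Q(g, D) = -2*g (Q(g, D) = (g + g)*(5 - 6) = (2*g)*(-1) = -2*g)
-3306*(Q(1, -2) + 0)² = -3306*(-2*1 + 0)² = -3306*(-2 + 0)² = -3306*(-2)² = -3306*4 = -13224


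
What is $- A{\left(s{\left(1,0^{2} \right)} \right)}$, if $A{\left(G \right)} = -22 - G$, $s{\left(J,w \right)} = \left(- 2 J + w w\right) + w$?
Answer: $20$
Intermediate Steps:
$s{\left(J,w \right)} = w + w^{2} - 2 J$ ($s{\left(J,w \right)} = \left(- 2 J + w^{2}\right) + w = \left(w^{2} - 2 J\right) + w = w + w^{2} - 2 J$)
$- A{\left(s{\left(1,0^{2} \right)} \right)} = - (-22 - \left(0^{2} + \left(0^{2}\right)^{2} - 2\right)) = - (-22 - \left(0 + 0^{2} - 2\right)) = - (-22 - \left(0 + 0 - 2\right)) = - (-22 - -2) = - (-22 + 2) = \left(-1\right) \left(-20\right) = 20$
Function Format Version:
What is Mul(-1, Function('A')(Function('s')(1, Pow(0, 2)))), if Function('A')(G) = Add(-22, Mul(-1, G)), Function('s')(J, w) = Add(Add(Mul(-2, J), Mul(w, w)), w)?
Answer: 20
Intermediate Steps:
Function('s')(J, w) = Add(w, Pow(w, 2), Mul(-2, J)) (Function('s')(J, w) = Add(Add(Mul(-2, J), Pow(w, 2)), w) = Add(Add(Pow(w, 2), Mul(-2, J)), w) = Add(w, Pow(w, 2), Mul(-2, J)))
Mul(-1, Function('A')(Function('s')(1, Pow(0, 2)))) = Mul(-1, Add(-22, Mul(-1, Add(Pow(0, 2), Pow(Pow(0, 2), 2), Mul(-2, 1))))) = Mul(-1, Add(-22, Mul(-1, Add(0, Pow(0, 2), -2)))) = Mul(-1, Add(-22, Mul(-1, Add(0, 0, -2)))) = Mul(-1, Add(-22, Mul(-1, -2))) = Mul(-1, Add(-22, 2)) = Mul(-1, -20) = 20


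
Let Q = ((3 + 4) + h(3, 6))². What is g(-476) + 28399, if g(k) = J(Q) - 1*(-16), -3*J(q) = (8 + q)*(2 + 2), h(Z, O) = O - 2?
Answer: 28243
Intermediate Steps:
h(Z, O) = -2 + O
Q = 121 (Q = ((3 + 4) + (-2 + 6))² = (7 + 4)² = 11² = 121)
J(q) = -32/3 - 4*q/3 (J(q) = -(8 + q)*(2 + 2)/3 = -(8 + q)*4/3 = -(32 + 4*q)/3 = -32/3 - 4*q/3)
g(k) = -156 (g(k) = (-32/3 - 4/3*121) - 1*(-16) = (-32/3 - 484/3) + 16 = -172 + 16 = -156)
g(-476) + 28399 = -156 + 28399 = 28243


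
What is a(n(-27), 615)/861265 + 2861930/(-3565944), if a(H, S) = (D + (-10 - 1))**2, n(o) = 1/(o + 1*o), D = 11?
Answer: -1430965/1782972 ≈ -0.80257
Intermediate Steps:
n(o) = 1/(2*o) (n(o) = 1/(o + o) = 1/(2*o))
a(H, S) = 0 (a(H, S) = (11 + (-10 - 1))**2 = (11 - 11)**2 = 0**2 = 0)
a(n(-27), 615)/861265 + 2861930/(-3565944) = 0/861265 + 2861930/(-3565944) = 0*(1/861265) + 2861930*(-1/3565944) = 0 - 1430965/1782972 = -1430965/1782972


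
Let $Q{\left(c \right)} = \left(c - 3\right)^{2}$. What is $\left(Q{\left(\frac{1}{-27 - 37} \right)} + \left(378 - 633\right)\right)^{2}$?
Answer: $\frac{1014514287361}{16777216} \approx 60470.0$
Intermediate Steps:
$Q{\left(c \right)} = \left(-3 + c\right)^{2}$
$\left(Q{\left(\frac{1}{-27 - 37} \right)} + \left(378 - 633\right)\right)^{2} = \left(\left(-3 + \frac{1}{-27 - 37}\right)^{2} + \left(378 - 633\right)\right)^{2} = \left(\left(-3 + \frac{1}{-64}\right)^{2} - 255\right)^{2} = \left(\left(-3 - \frac{1}{64}\right)^{2} - 255\right)^{2} = \left(\left(- \frac{193}{64}\right)^{2} - 255\right)^{2} = \left(\frac{37249}{4096} - 255\right)^{2} = \left(- \frac{1007231}{4096}\right)^{2} = \frac{1014514287361}{16777216}$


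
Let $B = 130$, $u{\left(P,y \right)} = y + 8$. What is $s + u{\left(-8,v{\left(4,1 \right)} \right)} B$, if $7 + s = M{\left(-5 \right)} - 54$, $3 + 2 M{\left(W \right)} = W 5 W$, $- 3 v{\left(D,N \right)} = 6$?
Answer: $780$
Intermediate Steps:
$v{\left(D,N \right)} = -2$ ($v{\left(D,N \right)} = \left(- \frac{1}{3}\right) 6 = -2$)
$u{\left(P,y \right)} = 8 + y$
$M{\left(W \right)} = - \frac{3}{2} + \frac{5 W^{2}}{2}$ ($M{\left(W \right)} = - \frac{3}{2} + \frac{W 5 W}{2} = - \frac{3}{2} + \frac{5 W W}{2} = - \frac{3}{2} + \frac{5 W^{2}}{2}$)
$s = 0$ ($s = -7 - \left(\frac{111}{2} - \frac{125}{2}\right) = -7 + \left(\left(- \frac{3}{2} + \frac{5}{2} \cdot 25\right) - 54\right) = -7 + \left(\left(- \frac{3}{2} + \frac{125}{2}\right) - 54\right) = -7 + \left(61 - 54\right) = -7 + 7 = 0$)
$s + u{\left(-8,v{\left(4,1 \right)} \right)} B = 0 + \left(8 - 2\right) 130 = 0 + 6 \cdot 130 = 0 + 780 = 780$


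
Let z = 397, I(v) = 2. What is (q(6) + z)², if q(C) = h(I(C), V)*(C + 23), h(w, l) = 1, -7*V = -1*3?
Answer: 181476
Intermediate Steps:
V = 3/7 (V = -(-1)*3/7 = -⅐*(-3) = 3/7 ≈ 0.42857)
q(C) = 23 + C (q(C) = 1*(C + 23) = 1*(23 + C) = 23 + C)
(q(6) + z)² = ((23 + 6) + 397)² = (29 + 397)² = 426² = 181476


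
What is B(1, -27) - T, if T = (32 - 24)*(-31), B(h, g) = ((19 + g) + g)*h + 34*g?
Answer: -705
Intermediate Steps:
B(h, g) = 34*g + h*(19 + 2*g) (B(h, g) = (19 + 2*g)*h + 34*g = h*(19 + 2*g) + 34*g = 34*g + h*(19 + 2*g))
T = -248 (T = 8*(-31) = -248)
B(1, -27) - T = (19*1 + 34*(-27) + 2*(-27)*1) - 1*(-248) = (19 - 918 - 54) + 248 = -953 + 248 = -705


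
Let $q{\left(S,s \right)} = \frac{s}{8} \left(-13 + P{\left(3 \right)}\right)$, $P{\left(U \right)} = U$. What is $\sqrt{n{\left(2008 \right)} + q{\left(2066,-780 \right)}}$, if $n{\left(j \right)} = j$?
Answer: $\sqrt{2983} \approx 54.617$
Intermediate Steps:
$q{\left(S,s \right)} = - \frac{5 s}{4}$ ($q{\left(S,s \right)} = \frac{s}{8} \left(-13 + 3\right) = s \frac{1}{8} \left(-10\right) = \frac{s}{8} \left(-10\right) = - \frac{5 s}{4}$)
$\sqrt{n{\left(2008 \right)} + q{\left(2066,-780 \right)}} = \sqrt{2008 - -975} = \sqrt{2008 + 975} = \sqrt{2983}$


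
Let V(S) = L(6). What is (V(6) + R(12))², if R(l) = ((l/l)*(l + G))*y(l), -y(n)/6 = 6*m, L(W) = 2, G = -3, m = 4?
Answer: 1674436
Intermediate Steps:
V(S) = 2
y(n) = -144 (y(n) = -36*4 = -6*24 = -144)
R(l) = 432 - 144*l (R(l) = ((l/l)*(l - 3))*(-144) = (1*(-3 + l))*(-144) = (-3 + l)*(-144) = 432 - 144*l)
(V(6) + R(12))² = (2 + (432 - 144*12))² = (2 + (432 - 1728))² = (2 - 1296)² = (-1294)² = 1674436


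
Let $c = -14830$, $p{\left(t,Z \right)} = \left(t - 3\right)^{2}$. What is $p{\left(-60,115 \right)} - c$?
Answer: $18799$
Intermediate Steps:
$p{\left(t,Z \right)} = \left(-3 + t\right)^{2}$
$p{\left(-60,115 \right)} - c = \left(-3 - 60\right)^{2} - -14830 = \left(-63\right)^{2} + 14830 = 3969 + 14830 = 18799$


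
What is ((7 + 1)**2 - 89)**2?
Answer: 625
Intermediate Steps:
((7 + 1)**2 - 89)**2 = (8**2 - 89)**2 = (64 - 89)**2 = (-25)**2 = 625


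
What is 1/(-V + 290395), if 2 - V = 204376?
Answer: 1/494769 ≈ 2.0211e-6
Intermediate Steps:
V = -204374 (V = 2 - 1*204376 = 2 - 204376 = -204374)
1/(-V + 290395) = 1/(-1*(-204374) + 290395) = 1/(204374 + 290395) = 1/494769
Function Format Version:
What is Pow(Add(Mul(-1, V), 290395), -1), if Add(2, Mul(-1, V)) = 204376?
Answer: Rational(1, 494769) ≈ 2.0211e-6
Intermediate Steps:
V = -204374 (V = Add(2, Mul(-1, 204376)) = Add(2, -204376) = -204374)
Pow(Add(Mul(-1, V), 290395), -1) = Pow(Add(Mul(-1, -204374), 290395), -1) = Pow(Add(204374, 290395), -1) = Pow(494769, -1) = Rational(1, 494769)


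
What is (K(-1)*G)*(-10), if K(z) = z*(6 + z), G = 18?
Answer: 900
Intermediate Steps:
(K(-1)*G)*(-10) = (-(6 - 1)*18)*(-10) = (-1*5*18)*(-10) = -5*18*(-10) = -90*(-10) = 900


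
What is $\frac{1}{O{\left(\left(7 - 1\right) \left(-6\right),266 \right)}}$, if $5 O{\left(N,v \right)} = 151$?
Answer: $\frac{5}{151} \approx 0.033113$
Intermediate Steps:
$O{\left(N,v \right)} = \frac{151}{5}$ ($O{\left(N,v \right)} = \frac{1}{5} \cdot 151 = \frac{151}{5}$)
$\frac{1}{O{\left(\left(7 - 1\right) \left(-6\right),266 \right)}} = \frac{1}{\frac{151}{5}} = \frac{5}{151}$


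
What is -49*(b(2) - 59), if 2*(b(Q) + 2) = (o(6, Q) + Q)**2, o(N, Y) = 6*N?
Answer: -32389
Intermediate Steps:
b(Q) = -2 + (36 + Q)**2/2 (b(Q) = -2 + (6*6 + Q)**2/2 = -2 + (36 + Q)**2/2)
-49*(b(2) - 59) = -49*((-2 + (36 + 2)**2/2) - 59) = -49*((-2 + (1/2)*38**2) - 59) = -49*((-2 + (1/2)*1444) - 59) = -49*((-2 + 722) - 59) = -49*(720 - 59) = -49*661 = -32389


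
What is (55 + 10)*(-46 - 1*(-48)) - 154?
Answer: -24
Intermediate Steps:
(55 + 10)*(-46 - 1*(-48)) - 154 = 65*(-46 + 48) - 154 = 65*2 - 154 = 130 - 154 = -24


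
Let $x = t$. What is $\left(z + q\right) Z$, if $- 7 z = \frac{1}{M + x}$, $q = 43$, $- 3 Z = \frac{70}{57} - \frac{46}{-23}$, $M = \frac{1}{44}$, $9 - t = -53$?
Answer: $- \frac{16792760}{362957} \approx -46.267$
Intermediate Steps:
$t = 62$ ($t = 9 - -53 = 9 + 53 = 62$)
$M = \frac{1}{44} \approx 0.022727$
$Z = - \frac{184}{171}$ ($Z = - \frac{\frac{70}{57} - \frac{46}{-23}}{3} = - \frac{70 \cdot \frac{1}{57} - -2}{3} = - \frac{\frac{70}{57} + 2}{3} = \left(- \frac{1}{3}\right) \frac{184}{57} = - \frac{184}{171} \approx -1.076$)
$x = 62$
$z = - \frac{44}{19103}$ ($z = - \frac{1}{7 \left(\frac{1}{44} + 62\right)} = - \frac{1}{7 \cdot \frac{2729}{44}} = \left(- \frac{1}{7}\right) \frac{44}{2729} = - \frac{44}{19103} \approx -0.0023033$)
$\left(z + q\right) Z = \left(- \frac{44}{19103} + 43\right) \left(- \frac{184}{171}\right) = \frac{821385}{19103} \left(- \frac{184}{171}\right) = - \frac{16792760}{362957}$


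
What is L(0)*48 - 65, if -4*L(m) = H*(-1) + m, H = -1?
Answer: -77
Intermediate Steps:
L(m) = -1/4 - m/4 (L(m) = -(-1*(-1) + m)/4 = -(1 + m)/4 = -1/4 - m/4)
L(0)*48 - 65 = (-1/4 - 1/4*0)*48 - 65 = (-1/4 + 0)*48 - 65 = -1/4*48 - 65 = -12 - 65 = -77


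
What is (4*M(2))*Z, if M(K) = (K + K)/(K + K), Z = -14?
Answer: -56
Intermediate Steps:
M(K) = 1 (M(K) = (2*K)/((2*K)) = (2*K)*(1/(2*K)) = 1)
(4*M(2))*Z = (4*1)*(-14) = 4*(-14) = -56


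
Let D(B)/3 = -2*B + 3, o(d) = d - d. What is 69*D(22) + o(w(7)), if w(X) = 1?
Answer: -8487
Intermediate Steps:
o(d) = 0
D(B) = 9 - 6*B (D(B) = 3*(-2*B + 3) = 3*(3 - 2*B) = 9 - 6*B)
69*D(22) + o(w(7)) = 69*(9 - 6*22) + 0 = 69*(9 - 132) + 0 = 69*(-123) + 0 = -8487 + 0 = -8487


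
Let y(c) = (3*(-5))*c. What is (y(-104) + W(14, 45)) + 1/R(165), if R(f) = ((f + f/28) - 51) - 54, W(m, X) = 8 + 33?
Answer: 2953873/1845 ≈ 1601.0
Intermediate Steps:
W(m, X) = 41
y(c) = -15*c
R(f) = -105 + 29*f/28 (R(f) = ((f + f*(1/28)) - 51) - 54 = ((f + f/28) - 51) - 54 = (29*f/28 - 51) - 54 = (-51 + 29*f/28) - 54 = -105 + 29*f/28)
(y(-104) + W(14, 45)) + 1/R(165) = (-15*(-104) + 41) + 1/(-105 + (29/28)*165) = (1560 + 41) + 1/(-105 + 4785/28) = 1601 + 1/(1845/28) = 1601 + 28/1845 = 2953873/1845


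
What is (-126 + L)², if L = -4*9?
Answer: 26244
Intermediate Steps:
L = -36
(-126 + L)² = (-126 - 36)² = (-162)² = 26244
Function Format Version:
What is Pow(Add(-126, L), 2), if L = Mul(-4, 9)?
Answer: 26244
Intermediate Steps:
L = -36
Pow(Add(-126, L), 2) = Pow(Add(-126, -36), 2) = Pow(-162, 2) = 26244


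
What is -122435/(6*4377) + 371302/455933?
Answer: -46071023731/11973712446 ≈ -3.8477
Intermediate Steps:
-122435/(6*4377) + 371302/455933 = -122435/26262 + 371302*(1/455933) = -122435*1/26262 + 371302/455933 = -122435/26262 + 371302/455933 = -46071023731/11973712446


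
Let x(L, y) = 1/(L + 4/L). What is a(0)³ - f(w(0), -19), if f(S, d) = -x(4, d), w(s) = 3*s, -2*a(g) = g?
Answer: ⅕ ≈ 0.20000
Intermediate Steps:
a(g) = -g/2
f(S, d) = -⅕ (f(S, d) = -4/(4 + 4²) = -4/(4 + 16) = -4/20 = -1*⅕ = -⅕)
a(0)³ - f(w(0), -19) = (-½*0)³ - 1*(-⅕) = 0³ + ⅕ = 0 + ⅕ = ⅕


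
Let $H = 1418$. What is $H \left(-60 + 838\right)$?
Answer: $1103204$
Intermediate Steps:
$H \left(-60 + 838\right) = 1418 \left(-60 + 838\right) = 1418 \cdot 778 = 1103204$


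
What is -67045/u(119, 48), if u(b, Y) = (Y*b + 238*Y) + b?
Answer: -13409/3451 ≈ -3.8855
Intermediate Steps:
u(b, Y) = b + 238*Y + Y*b (u(b, Y) = (238*Y + Y*b) + b = b + 238*Y + Y*b)
-67045/u(119, 48) = -67045/(119 + 238*48 + 48*119) = -67045/(119 + 11424 + 5712) = -67045/17255 = -67045*1/17255 = -13409/3451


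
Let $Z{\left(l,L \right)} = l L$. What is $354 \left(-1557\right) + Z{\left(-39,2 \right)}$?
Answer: $-551256$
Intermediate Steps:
$Z{\left(l,L \right)} = L l$
$354 \left(-1557\right) + Z{\left(-39,2 \right)} = 354 \left(-1557\right) + 2 \left(-39\right) = -551178 - 78 = -551256$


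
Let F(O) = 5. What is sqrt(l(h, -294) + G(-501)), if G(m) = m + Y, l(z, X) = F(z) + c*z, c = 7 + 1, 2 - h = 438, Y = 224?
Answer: 4*I*sqrt(235) ≈ 61.319*I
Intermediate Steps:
h = -436 (h = 2 - 1*438 = 2 - 438 = -436)
c = 8
l(z, X) = 5 + 8*z
G(m) = 224 + m (G(m) = m + 224 = 224 + m)
sqrt(l(h, -294) + G(-501)) = sqrt((5 + 8*(-436)) + (224 - 501)) = sqrt((5 - 3488) - 277) = sqrt(-3483 - 277) = sqrt(-3760) = 4*I*sqrt(235)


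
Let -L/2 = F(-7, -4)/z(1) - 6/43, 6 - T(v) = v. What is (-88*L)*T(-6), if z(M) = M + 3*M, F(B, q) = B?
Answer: -171600/43 ≈ -3990.7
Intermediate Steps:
T(v) = 6 - v
z(M) = 4*M
L = 325/86 (L = -2*(-7/(4*1) - 6/43) = -2*(-7/4 - 6*1/43) = -2*(-7*¼ - 6/43) = -2*(-7/4 - 6/43) = -2*(-325/172) = 325/86 ≈ 3.7791)
(-88*L)*T(-6) = (-88*325/86)*(6 - 1*(-6)) = -14300*(6 + 6)/43 = -14300/43*12 = -171600/43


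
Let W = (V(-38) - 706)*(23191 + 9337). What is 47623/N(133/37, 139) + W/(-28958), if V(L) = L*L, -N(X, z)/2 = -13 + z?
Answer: -3714247081/3648708 ≈ -1018.0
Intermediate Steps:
N(X, z) = 26 - 2*z (N(X, z) = -2*(-13 + z) = 26 - 2*z)
V(L) = L²
W = 24005664 (W = ((-38)² - 706)*(23191 + 9337) = (1444 - 706)*32528 = 738*32528 = 24005664)
47623/N(133/37, 139) + W/(-28958) = 47623/(26 - 2*139) + 24005664/(-28958) = 47623/(26 - 278) + 24005664*(-1/28958) = 47623/(-252) - 12002832/14479 = 47623*(-1/252) - 12002832/14479 = -47623/252 - 12002832/14479 = -3714247081/3648708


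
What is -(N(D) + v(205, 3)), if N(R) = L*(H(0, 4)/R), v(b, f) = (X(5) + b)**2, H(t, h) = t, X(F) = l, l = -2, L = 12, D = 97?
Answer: -41209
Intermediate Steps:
X(F) = -2
v(b, f) = (-2 + b)**2
N(R) = 0 (N(R) = 12*(0/R) = 12*0 = 0)
-(N(D) + v(205, 3)) = -(0 + (-2 + 205)**2) = -(0 + 203**2) = -(0 + 41209) = -1*41209 = -41209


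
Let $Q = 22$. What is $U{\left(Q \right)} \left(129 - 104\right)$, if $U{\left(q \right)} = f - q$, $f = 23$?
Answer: $25$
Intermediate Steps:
$U{\left(q \right)} = 23 - q$
$U{\left(Q \right)} \left(129 - 104\right) = \left(23 - 22\right) \left(129 - 104\right) = \left(23 - 22\right) 25 = 1 \cdot 25 = 25$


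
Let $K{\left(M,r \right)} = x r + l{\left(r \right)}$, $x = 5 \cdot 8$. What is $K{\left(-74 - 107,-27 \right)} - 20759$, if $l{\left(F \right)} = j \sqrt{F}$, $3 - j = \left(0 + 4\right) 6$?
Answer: $-21839 - 63 i \sqrt{3} \approx -21839.0 - 109.12 i$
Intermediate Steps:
$j = -21$ ($j = 3 - \left(0 + 4\right) 6 = 3 - 4 \cdot 6 = 3 - 24 = -21$)
$l{\left(F \right)} = - 21 \sqrt{F}$
$x = 40$
$K{\left(M,r \right)} = - 21 \sqrt{r} + 40 r$ ($K{\left(M,r \right)} = 40 r - 21 \sqrt{r} = - 21 \sqrt{r} + 40 r$)
$K{\left(-74 - 107,-27 \right)} - 20759 = \left(- 21 \sqrt{-27} + 40 \left(-27\right)\right) - 20759 = \left(- 21 \cdot 3 i \sqrt{3} - 1080\right) - 20759 = \left(- 63 i \sqrt{3} - 1080\right) - 20759 = \left(-1080 - 63 i \sqrt{3}\right) - 20759 = -21839 - 63 i \sqrt{3}$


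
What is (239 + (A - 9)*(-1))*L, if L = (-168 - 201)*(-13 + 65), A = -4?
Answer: -4835376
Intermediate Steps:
L = -19188 (L = -369*52 = -19188)
(239 + (A - 9)*(-1))*L = (239 + (-4 - 9)*(-1))*(-19188) = (239 - 13*(-1))*(-19188) = (239 + 13)*(-19188) = 252*(-19188) = -4835376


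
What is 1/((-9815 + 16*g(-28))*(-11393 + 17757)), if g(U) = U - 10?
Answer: -1/66331972 ≈ -1.5076e-8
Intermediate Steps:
g(U) = -10 + U
1/((-9815 + 16*g(-28))*(-11393 + 17757)) = 1/((-9815 + 16*(-10 - 28))*(-11393 + 17757)) = 1/((-9815 + 16*(-38))*6364) = 1/((-9815 - 608)*6364) = 1/(-10423*6364) = 1/(-66331972) = -1/66331972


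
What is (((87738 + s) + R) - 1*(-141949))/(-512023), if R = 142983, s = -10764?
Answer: -361906/512023 ≈ -0.70682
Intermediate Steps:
(((87738 + s) + R) - 1*(-141949))/(-512023) = (((87738 - 10764) + 142983) - 1*(-141949))/(-512023) = ((76974 + 142983) + 141949)*(-1/512023) = (219957 + 141949)*(-1/512023) = 361906*(-1/512023) = -361906/512023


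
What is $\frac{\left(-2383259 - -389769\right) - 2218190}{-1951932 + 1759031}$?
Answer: $\frac{4211680}{192901} \approx 21.833$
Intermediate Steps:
$\frac{\left(-2383259 - -389769\right) - 2218190}{-1951932 + 1759031} = \frac{\left(-2383259 + 389769\right) - 2218190}{-192901} = \left(-1993490 - 2218190\right) \left(- \frac{1}{192901}\right) = \left(-4211680\right) \left(- \frac{1}{192901}\right) = \frac{4211680}{192901}$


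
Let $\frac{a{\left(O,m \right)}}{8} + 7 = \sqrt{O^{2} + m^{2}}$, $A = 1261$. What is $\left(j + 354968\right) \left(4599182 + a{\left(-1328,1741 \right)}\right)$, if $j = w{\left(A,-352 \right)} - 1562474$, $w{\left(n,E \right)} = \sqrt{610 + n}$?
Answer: $- 2 \left(1207506 - \sqrt{1871}\right) \left(2299563 + 4 \sqrt{4794665}\right) \approx -5.5744 \cdot 10^{12}$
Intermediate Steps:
$a{\left(O,m \right)} = -56 + 8 \sqrt{O^{2} + m^{2}}$
$j = -1562474 + \sqrt{1871}$ ($j = \sqrt{610 + 1261} - 1562474 = \sqrt{1871} - 1562474 = -1562474 + \sqrt{1871} \approx -1.5624 \cdot 10^{6}$)
$\left(j + 354968\right) \left(4599182 + a{\left(-1328,1741 \right)}\right) = \left(\left(-1562474 + \sqrt{1871}\right) + 354968\right) \left(4599182 - \left(56 - 8 \sqrt{\left(-1328\right)^{2} + 1741^{2}}\right)\right) = \left(-1207506 + \sqrt{1871}\right) \left(4599182 - \left(56 - 8 \sqrt{1763584 + 3031081}\right)\right) = \left(-1207506 + \sqrt{1871}\right) \left(4599182 - \left(56 - 8 \sqrt{4794665}\right)\right) = \left(-1207506 + \sqrt{1871}\right) \left(4599126 + 8 \sqrt{4794665}\right)$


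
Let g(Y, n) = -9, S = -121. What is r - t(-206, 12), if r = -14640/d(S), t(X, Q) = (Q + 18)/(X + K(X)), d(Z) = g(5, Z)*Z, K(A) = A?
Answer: -999835/74778 ≈ -13.371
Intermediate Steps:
d(Z) = -9*Z
t(X, Q) = (18 + Q)/(2*X) (t(X, Q) = (Q + 18)/(X + X) = (18 + Q)/((2*X)) = (18 + Q)*(1/(2*X)) = (18 + Q)/(2*X))
r = -4880/363 (r = -14640/((-9*(-121))) = -14640/1089 = -14640*1/1089 = -4880/363 ≈ -13.444)
r - t(-206, 12) = -4880/363 - (18 + 12)/(2*(-206)) = -4880/363 - (-1)*30/(2*206) = -4880/363 - 1*(-15/206) = -4880/363 + 15/206 = -999835/74778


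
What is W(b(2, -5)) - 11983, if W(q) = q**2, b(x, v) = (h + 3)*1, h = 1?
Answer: -11967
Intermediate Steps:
b(x, v) = 4 (b(x, v) = (1 + 3)*1 = 4*1 = 4)
W(b(2, -5)) - 11983 = 4**2 - 11983 = 16 - 11983 = -11967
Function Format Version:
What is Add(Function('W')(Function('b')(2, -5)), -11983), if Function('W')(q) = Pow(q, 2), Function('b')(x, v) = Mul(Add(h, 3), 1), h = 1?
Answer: -11967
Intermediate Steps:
Function('b')(x, v) = 4 (Function('b')(x, v) = Mul(Add(1, 3), 1) = Mul(4, 1) = 4)
Add(Function('W')(Function('b')(2, -5)), -11983) = Add(Pow(4, 2), -11983) = Add(16, -11983) = -11967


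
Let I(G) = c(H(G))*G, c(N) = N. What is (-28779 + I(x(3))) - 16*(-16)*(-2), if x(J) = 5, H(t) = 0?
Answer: -29291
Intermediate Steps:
I(G) = 0 (I(G) = 0*G = 0)
(-28779 + I(x(3))) - 16*(-16)*(-2) = (-28779 + 0) - 16*(-16)*(-2) = -28779 + 256*(-2) = -28779 - 512 = -29291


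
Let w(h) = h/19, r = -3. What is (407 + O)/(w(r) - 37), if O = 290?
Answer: -13243/706 ≈ -18.758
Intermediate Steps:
w(h) = h/19 (w(h) = h*(1/19) = h/19)
(407 + O)/(w(r) - 37) = (407 + 290)/((1/19)*(-3) - 37) = 697/(-3/19 - 37) = 697/(-706/19) = 697*(-19/706) = -13243/706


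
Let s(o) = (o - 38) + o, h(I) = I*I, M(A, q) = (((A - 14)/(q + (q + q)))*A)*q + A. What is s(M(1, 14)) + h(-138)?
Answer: 56998/3 ≈ 18999.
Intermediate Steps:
M(A, q) = A + A*(-14 + A)/3 (M(A, q) = (((-14 + A)/(q + 2*q))*A)*q + A = (((-14 + A)/((3*q)))*A)*q + A = (((-14 + A)*(1/(3*q)))*A)*q + A = (((-14 + A)/(3*q))*A)*q + A = (A*(-14 + A)/(3*q))*q + A = A*(-14 + A)/3 + A = A + A*(-14 + A)/3)
h(I) = I²
s(o) = -38 + 2*o (s(o) = (-38 + o) + o = -38 + 2*o)
s(M(1, 14)) + h(-138) = (-38 + 2*((⅓)*1*(-11 + 1))) + (-138)² = (-38 + 2*((⅓)*1*(-10))) + 19044 = (-38 + 2*(-10/3)) + 19044 = (-38 - 20/3) + 19044 = -134/3 + 19044 = 56998/3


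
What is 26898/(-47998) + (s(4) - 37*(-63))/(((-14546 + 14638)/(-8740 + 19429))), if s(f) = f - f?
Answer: 597959262633/2207908 ≈ 2.7083e+5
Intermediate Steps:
s(f) = 0
26898/(-47998) + (s(4) - 37*(-63))/(((-14546 + 14638)/(-8740 + 19429))) = 26898/(-47998) + (0 - 37*(-63))/(((-14546 + 14638)/(-8740 + 19429))) = 26898*(-1/47998) + (0 + 2331)/((92/10689)) = -13449/23999 + 2331/((92*(1/10689))) = -13449/23999 + 2331/(92/10689) = -13449/23999 + 2331*(10689/92) = -13449/23999 + 24916059/92 = 597959262633/2207908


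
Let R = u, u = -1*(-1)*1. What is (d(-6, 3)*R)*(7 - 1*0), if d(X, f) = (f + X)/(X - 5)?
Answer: 21/11 ≈ 1.9091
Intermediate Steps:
d(X, f) = (X + f)/(-5 + X)
u = 1 (u = 1*1 = 1)
R = 1
(d(-6, 3)*R)*(7 - 1*0) = (((-6 + 3)/(-5 - 6))*1)*(7 - 1*0) = ((-3/(-11))*1)*(7 + 0) = (-1/11*(-3)*1)*7 = ((3/11)*1)*7 = (3/11)*7 = 21/11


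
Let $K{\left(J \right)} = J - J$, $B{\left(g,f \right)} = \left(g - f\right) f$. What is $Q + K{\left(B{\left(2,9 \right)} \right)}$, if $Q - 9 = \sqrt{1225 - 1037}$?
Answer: $9 + 2 \sqrt{47} \approx 22.711$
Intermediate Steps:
$B{\left(g,f \right)} = f \left(g - f\right)$
$K{\left(J \right)} = 0$
$Q = 9 + 2 \sqrt{47}$ ($Q = 9 + \sqrt{1225 - 1037} = 9 + \sqrt{188} = 9 + 2 \sqrt{47} \approx 22.711$)
$Q + K{\left(B{\left(2,9 \right)} \right)} = \left(9 + 2 \sqrt{47}\right) + 0 = 9 + 2 \sqrt{47}$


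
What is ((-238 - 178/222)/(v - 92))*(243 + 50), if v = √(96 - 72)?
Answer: 178630673/234210 + 7766551*√6/468420 ≈ 803.31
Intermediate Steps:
v = 2*√6 (v = √24 = 2*√6 ≈ 4.8990)
((-238 - 178/222)/(v - 92))*(243 + 50) = ((-238 - 178/222)/(2*√6 - 92))*(243 + 50) = ((-238 - 178*1/222)/(-92 + 2*√6))*293 = ((-238 - 89/111)/(-92 + 2*√6))*293 = -26507/(111*(-92 + 2*√6))*293 = -7766551/(111*(-92 + 2*√6))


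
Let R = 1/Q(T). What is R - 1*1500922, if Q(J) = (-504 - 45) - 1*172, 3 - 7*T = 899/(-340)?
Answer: -1082164763/721 ≈ -1.5009e+6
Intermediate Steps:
T = 1919/2380 (T = 3/7 - 899/(7*(-340)) = 3/7 - 899*(-1)/(7*340) = 3/7 - ⅐*(-899/340) = 3/7 + 899/2380 = 1919/2380 ≈ 0.80630)
Q(J) = -721 (Q(J) = -549 - 172 = -721)
R = -1/721 (R = 1/(-721) = -1/721 ≈ -0.0013870)
R - 1*1500922 = -1/721 - 1*1500922 = -1/721 - 1500922 = -1082164763/721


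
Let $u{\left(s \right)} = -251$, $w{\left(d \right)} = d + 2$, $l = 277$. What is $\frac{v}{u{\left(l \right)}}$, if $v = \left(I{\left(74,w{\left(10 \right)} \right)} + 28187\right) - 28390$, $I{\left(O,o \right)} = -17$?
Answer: $\frac{220}{251} \approx 0.87649$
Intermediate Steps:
$w{\left(d \right)} = 2 + d$
$v = -220$ ($v = \left(-17 + 28187\right) - 28390 = 28170 - 28390 = -220$)
$\frac{v}{u{\left(l \right)}} = - \frac{220}{-251} = \left(-220\right) \left(- \frac{1}{251}\right) = \frac{220}{251}$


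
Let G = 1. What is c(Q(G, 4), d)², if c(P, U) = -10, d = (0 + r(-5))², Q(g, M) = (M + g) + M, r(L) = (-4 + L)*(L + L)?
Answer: 100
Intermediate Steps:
r(L) = 2*L*(-4 + L) (r(L) = (-4 + L)*(2*L) = 2*L*(-4 + L))
Q(g, M) = g + 2*M
d = 8100 (d = (0 + 2*(-5)*(-4 - 5))² = (0 + 2*(-5)*(-9))² = (0 + 90)² = 90² = 8100)
c(Q(G, 4), d)² = (-10)² = 100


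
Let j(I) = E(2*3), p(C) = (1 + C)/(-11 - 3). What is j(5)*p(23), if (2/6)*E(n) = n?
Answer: -216/7 ≈ -30.857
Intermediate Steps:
E(n) = 3*n
p(C) = -1/14 - C/14 (p(C) = (1 + C)/(-14) = (1 + C)*(-1/14) = -1/14 - C/14)
j(I) = 18 (j(I) = 3*(2*3) = 3*6 = 18)
j(5)*p(23) = 18*(-1/14 - 1/14*23) = 18*(-1/14 - 23/14) = 18*(-12/7) = -216/7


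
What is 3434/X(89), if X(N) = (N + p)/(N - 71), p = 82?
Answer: 6868/19 ≈ 361.47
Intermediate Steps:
X(N) = (82 + N)/(-71 + N) (X(N) = (N + 82)/(N - 71) = (82 + N)/(-71 + N))
3434/X(89) = 3434/(((82 + 89)/(-71 + 89))) = 3434/((171/18)) = 3434/(((1/18)*171)) = 3434/(19/2) = 3434*(2/19) = 6868/19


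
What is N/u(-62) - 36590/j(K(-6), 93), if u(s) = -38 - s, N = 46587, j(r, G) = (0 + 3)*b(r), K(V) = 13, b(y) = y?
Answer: 312911/312 ≈ 1002.9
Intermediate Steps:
j(r, G) = 3*r (j(r, G) = (0 + 3)*r = 3*r)
N/u(-62) - 36590/j(K(-6), 93) = 46587/(-38 - 1*(-62)) - 36590/(3*13) = 46587/(-38 + 62) - 36590/39 = 46587/24 - 36590*1/39 = 46587*(1/24) - 36590/39 = 15529/8 - 36590/39 = 312911/312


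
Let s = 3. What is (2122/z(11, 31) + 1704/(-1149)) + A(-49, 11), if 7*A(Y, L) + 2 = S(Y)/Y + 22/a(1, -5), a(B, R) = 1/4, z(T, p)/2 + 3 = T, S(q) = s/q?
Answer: 7386054229/51496648 ≈ 143.43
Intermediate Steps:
S(q) = 3/q
z(T, p) = -6 + 2*T
a(B, R) = ¼
A(Y, L) = 86/7 + 3/(7*Y²) (A(Y, L) = -2/7 + ((3/Y)/Y + 22/(¼))/7 = -2/7 + (3/Y² + 22*4)/7 = -2/7 + (3/Y² + 88)/7 = -2/7 + (88 + 3/Y²)/7 = -2/7 + (88/7 + 3/(7*Y²)) = 86/7 + 3/(7*Y²))
(2122/z(11, 31) + 1704/(-1149)) + A(-49, 11) = (2122/(-6 + 2*11) + 1704/(-1149)) + (86/7 + (3/7)/(-49)²) = (2122/(-6 + 22) + 1704*(-1/1149)) + (86/7 + (3/7)*(1/2401)) = (2122/16 - 568/383) + (86/7 + 3/16807) = (2122*(1/16) - 568/383) + 206489/16807 = (1061/8 - 568/383) + 206489/16807 = 401819/3064 + 206489/16807 = 7386054229/51496648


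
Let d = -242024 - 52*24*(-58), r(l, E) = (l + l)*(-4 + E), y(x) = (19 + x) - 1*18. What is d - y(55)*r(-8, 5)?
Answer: -168744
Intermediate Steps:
y(x) = 1 + x (y(x) = (19 + x) - 18 = 1 + x)
r(l, E) = 2*l*(-4 + E) (r(l, E) = (2*l)*(-4 + E) = 2*l*(-4 + E))
d = -169640 (d = -242024 - 1248*(-58) = -242024 + 72384 = -169640)
d - y(55)*r(-8, 5) = -169640 - (1 + 55)*2*(-8)*(-4 + 5) = -169640 - 56*2*(-8)*1 = -169640 - 56*(-16) = -169640 - 1*(-896) = -169640 + 896 = -168744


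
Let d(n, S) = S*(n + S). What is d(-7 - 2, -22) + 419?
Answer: 1101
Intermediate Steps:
d(n, S) = S*(S + n)
d(-7 - 2, -22) + 419 = -22*(-22 + (-7 - 2)) + 419 = -22*(-22 - 9) + 419 = -22*(-31) + 419 = 682 + 419 = 1101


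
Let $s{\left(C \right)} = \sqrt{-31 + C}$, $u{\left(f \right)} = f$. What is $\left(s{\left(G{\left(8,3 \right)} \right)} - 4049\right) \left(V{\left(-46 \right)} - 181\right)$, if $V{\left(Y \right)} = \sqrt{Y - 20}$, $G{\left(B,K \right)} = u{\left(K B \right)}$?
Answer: $\left(181 - i \sqrt{66}\right) \left(4049 - i \sqrt{7}\right) \approx 7.3285 \cdot 10^{5} - 33373.0 i$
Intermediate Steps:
$G{\left(B,K \right)} = B K$ ($G{\left(B,K \right)} = K B = B K$)
$V{\left(Y \right)} = \sqrt{-20 + Y}$
$\left(s{\left(G{\left(8,3 \right)} \right)} - 4049\right) \left(V{\left(-46 \right)} - 181\right) = \left(\sqrt{-31 + 8 \cdot 3} - 4049\right) \left(\sqrt{-20 - 46} - 181\right) = \left(\sqrt{-31 + 24} - 4049\right) \left(\sqrt{-66} - 181\right) = \left(\sqrt{-7} - 4049\right) \left(i \sqrt{66} - 181\right) = \left(i \sqrt{7} - 4049\right) \left(-181 + i \sqrt{66}\right) = \left(-4049 + i \sqrt{7}\right) \left(-181 + i \sqrt{66}\right)$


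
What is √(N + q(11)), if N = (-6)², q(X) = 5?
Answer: √41 ≈ 6.4031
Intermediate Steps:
N = 36
√(N + q(11)) = √(36 + 5) = √41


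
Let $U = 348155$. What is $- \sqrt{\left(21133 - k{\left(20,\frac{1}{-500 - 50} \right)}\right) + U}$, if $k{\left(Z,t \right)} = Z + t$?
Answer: $- \frac{\sqrt{4468142822}}{110} \approx -607.67$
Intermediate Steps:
$- \sqrt{\left(21133 - k{\left(20,\frac{1}{-500 - 50} \right)}\right) + U} = - \sqrt{\left(21133 - \left(20 + \frac{1}{-500 - 50}\right)\right) + 348155} = - \sqrt{\left(21133 - \left(20 + \frac{1}{-550}\right)\right) + 348155} = - \sqrt{\left(21133 - \left(20 - \frac{1}{550}\right)\right) + 348155} = - \sqrt{\left(21133 - \frac{10999}{550}\right) + 348155} = - \sqrt{\frac{11612151}{550} + 348155} = - \sqrt{\frac{203097401}{550}} = - \frac{\sqrt{4468142822}}{110}$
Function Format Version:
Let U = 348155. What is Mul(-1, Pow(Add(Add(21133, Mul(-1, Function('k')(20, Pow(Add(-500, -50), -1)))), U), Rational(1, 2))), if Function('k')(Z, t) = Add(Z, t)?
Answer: Mul(Rational(-1, 110), Pow(4468142822, Rational(1, 2))) ≈ -607.67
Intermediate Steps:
Mul(-1, Pow(Add(Add(21133, Mul(-1, Function('k')(20, Pow(Add(-500, -50), -1)))), U), Rational(1, 2))) = Mul(-1, Pow(Add(Add(21133, Mul(-1, Add(20, Pow(Add(-500, -50), -1)))), 348155), Rational(1, 2))) = Mul(-1, Pow(Add(Add(21133, Mul(-1, Add(20, Pow(-550, -1)))), 348155), Rational(1, 2))) = Mul(-1, Pow(Add(Add(21133, Mul(-1, Add(20, Rational(-1, 550)))), 348155), Rational(1, 2))) = Mul(-1, Pow(Add(Add(21133, Mul(-1, Rational(10999, 550))), 348155), Rational(1, 2))) = Mul(-1, Pow(Add(Add(21133, Rational(-10999, 550)), 348155), Rational(1, 2))) = Mul(-1, Pow(Add(Rational(11612151, 550), 348155), Rational(1, 2))) = Mul(-1, Pow(Rational(203097401, 550), Rational(1, 2))) = Mul(-1, Mul(Rational(1, 110), Pow(4468142822, Rational(1, 2)))) = Mul(Rational(-1, 110), Pow(4468142822, Rational(1, 2)))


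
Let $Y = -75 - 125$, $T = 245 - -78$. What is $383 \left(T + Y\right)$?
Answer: $47109$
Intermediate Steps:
$T = 323$ ($T = 245 + 78 = 323$)
$Y = -200$ ($Y = -75 - 125 = -200$)
$383 \left(T + Y\right) = 383 \left(323 - 200\right) = 383 \cdot 123 = 47109$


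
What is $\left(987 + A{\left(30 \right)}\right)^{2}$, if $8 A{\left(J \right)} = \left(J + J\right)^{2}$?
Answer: $2064969$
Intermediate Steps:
$A{\left(J \right)} = \frac{J^{2}}{2}$ ($A{\left(J \right)} = \frac{\left(J + J\right)^{2}}{8} = \frac{\left(2 J\right)^{2}}{8} = \frac{4 J^{2}}{8} = \frac{J^{2}}{2}$)
$\left(987 + A{\left(30 \right)}\right)^{2} = \left(987 + \frac{30^{2}}{2}\right)^{2} = \left(987 + \frac{1}{2} \cdot 900\right)^{2} = \left(987 + 450\right)^{2} = 1437^{2} = 2064969$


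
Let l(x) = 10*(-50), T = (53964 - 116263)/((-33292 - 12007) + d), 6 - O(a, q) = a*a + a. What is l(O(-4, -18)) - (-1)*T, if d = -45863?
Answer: -45518701/91162 ≈ -499.32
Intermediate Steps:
O(a, q) = 6 - a - a² (O(a, q) = 6 - (a*a + a) = 6 - (a² + a) = 6 - (a + a²) = 6 + (-a - a²) = 6 - a - a²)
T = 62299/91162 (T = (53964 - 116263)/((-33292 - 12007) - 45863) = -62299/(-45299 - 45863) = -62299/(-91162) = -62299*(-1/91162) = 62299/91162 ≈ 0.68339)
l(x) = -500
l(O(-4, -18)) - (-1)*T = -500 - (-1)*62299/91162 = -500 - 1*(-62299/91162) = -500 + 62299/91162 = -45518701/91162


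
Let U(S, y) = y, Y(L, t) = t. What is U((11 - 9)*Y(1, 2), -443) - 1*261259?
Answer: -261702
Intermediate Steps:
U((11 - 9)*Y(1, 2), -443) - 1*261259 = -443 - 1*261259 = -443 - 261259 = -261702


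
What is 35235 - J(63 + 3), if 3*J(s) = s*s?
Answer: 33783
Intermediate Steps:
J(s) = s²/3 (J(s) = (s*s)/3 = s²/3)
35235 - J(63 + 3) = 35235 - (63 + 3)²/3 = 35235 - 66²/3 = 35235 - 4356/3 = 35235 - 1*1452 = 35235 - 1452 = 33783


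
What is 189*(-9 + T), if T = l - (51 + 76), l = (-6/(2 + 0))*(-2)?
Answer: -24570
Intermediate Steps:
l = 6 (l = (-6/2)*(-2) = ((½)*(-6))*(-2) = -3*(-2) = 6)
T = -121 (T = 6 - (51 + 76) = 6 - 1*127 = 6 - 127 = -121)
189*(-9 + T) = 189*(-9 - 121) = 189*(-130) = -24570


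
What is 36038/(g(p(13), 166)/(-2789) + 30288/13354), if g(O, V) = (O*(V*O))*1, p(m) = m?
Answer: -335552574907/72539971 ≈ -4625.8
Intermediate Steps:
g(O, V) = V*O² (g(O, V) = (O*(O*V))*1 = (V*O²)*1 = V*O²)
36038/(g(p(13), 166)/(-2789) + 30288/13354) = 36038/((166*13²)/(-2789) + 30288/13354) = 36038/((166*169)*(-1/2789) + 30288*(1/13354)) = 36038/(28054*(-1/2789) + 15144/6677) = 36038/(-28054/2789 + 15144/6677) = 36038/(-145079942/18622153) = 36038*(-18622153/145079942) = -335552574907/72539971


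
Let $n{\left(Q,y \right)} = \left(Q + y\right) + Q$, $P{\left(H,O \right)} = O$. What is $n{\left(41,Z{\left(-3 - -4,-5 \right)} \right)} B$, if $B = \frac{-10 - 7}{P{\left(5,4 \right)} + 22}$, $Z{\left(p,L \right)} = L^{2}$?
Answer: $- \frac{1819}{26} \approx -69.962$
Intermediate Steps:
$n{\left(Q,y \right)} = y + 2 Q$
$B = - \frac{17}{26}$ ($B = \frac{-10 - 7}{4 + 22} = - \frac{17}{26} \approx -0.65385$)
$n{\left(41,Z{\left(-3 - -4,-5 \right)} \right)} B = \left(\left(-5\right)^{2} + 2 \cdot 41\right) \left(- \frac{17}{26}\right) = \left(25 + 82\right) \left(- \frac{17}{26}\right) = 107 \left(- \frac{17}{26}\right) = - \frac{1819}{26}$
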